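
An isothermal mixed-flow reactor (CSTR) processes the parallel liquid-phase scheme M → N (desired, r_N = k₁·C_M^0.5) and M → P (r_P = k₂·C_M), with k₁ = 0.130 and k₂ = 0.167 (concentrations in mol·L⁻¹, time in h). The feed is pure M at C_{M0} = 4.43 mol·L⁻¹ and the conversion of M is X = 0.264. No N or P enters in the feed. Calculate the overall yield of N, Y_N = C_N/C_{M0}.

0.0795

Exit C_M = C_{M0}(1−X) = 4.43×0.736 = 3.260 mol·L⁻¹.
Rates in a CSTR are evaluated at the outlet concentration: r_N = 0.130×3.260^0.5 = 0.2347, r_P = 0.167×3.260 = 0.5445.
Fraction of consumed M going to N: r_N/(r_N+r_P) = 0.3012.
C_N = 0.3012·C_{M0}·X = 0.3012×4.43×0.264 = 0.352 mol·L⁻¹; Y_N = C_N/C_{M0} = 0.0795.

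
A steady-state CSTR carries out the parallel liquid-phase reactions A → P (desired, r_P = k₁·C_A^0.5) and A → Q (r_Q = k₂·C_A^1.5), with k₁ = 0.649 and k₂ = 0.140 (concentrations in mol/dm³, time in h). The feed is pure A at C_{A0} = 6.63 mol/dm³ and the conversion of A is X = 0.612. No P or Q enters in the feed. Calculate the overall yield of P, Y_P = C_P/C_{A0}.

Exit C_A = C_{A0}(1−X) = 6.63×0.388 = 2.572 mol/dm³.
In a CSTR the entire volume is at exit conditions, so r_P = 0.649×2.572^0.5 = 1.041 and r_Q = 0.140×2.572^1.5 = 0.5776.
Fraction of consumed A going to P: r_P/(r_P+r_Q) = 0.6431.
C_P = 0.6431·C_{A0}·X = 0.6431×6.63×0.612 = 2.61 mol/dm³; Y_P = C_P/C_{A0} = 0.394.

0.394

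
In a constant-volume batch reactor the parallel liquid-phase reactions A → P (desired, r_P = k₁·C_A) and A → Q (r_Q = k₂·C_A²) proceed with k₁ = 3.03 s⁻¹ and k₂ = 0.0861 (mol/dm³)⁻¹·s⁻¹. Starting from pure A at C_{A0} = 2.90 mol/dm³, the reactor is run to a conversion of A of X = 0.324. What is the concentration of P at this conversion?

C_A = C_{A0}(1−X) = 1.960 mol/dm³.
Along a PFR/batch, dC_P/dC_A = −r_P/(r_P+r_Q) = −k₁/(k₁+k₂·C_A).
Integrating from C_{A0} to C_A: C_P = (3.03/0.0861)·ln[(3.03+0.0861·2.90)/(3.03+0.0861·1.96)] = 35.19·ln(3.280/3.199) = 0.8790 mol/dm³.

0.879 mol/dm³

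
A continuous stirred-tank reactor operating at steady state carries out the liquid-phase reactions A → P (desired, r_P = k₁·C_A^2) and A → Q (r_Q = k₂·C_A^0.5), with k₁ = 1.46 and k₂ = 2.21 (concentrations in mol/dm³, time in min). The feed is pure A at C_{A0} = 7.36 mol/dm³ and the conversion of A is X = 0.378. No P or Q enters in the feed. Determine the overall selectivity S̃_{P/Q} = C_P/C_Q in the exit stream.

6.47

Exit C_A = C_{A0}(1−X) = 7.36×0.622 = 4.578 mol/dm³.
A CSTR operates uniformly at the exit composition, giving r_P = 30.60 and r_Q = 4.729 (each k·C_A^n at C_A = 4.578).
Overall selectivity = C_P/C_Q = r_Pτ/(r_Qτ) = r_P/r_Q = 6.47.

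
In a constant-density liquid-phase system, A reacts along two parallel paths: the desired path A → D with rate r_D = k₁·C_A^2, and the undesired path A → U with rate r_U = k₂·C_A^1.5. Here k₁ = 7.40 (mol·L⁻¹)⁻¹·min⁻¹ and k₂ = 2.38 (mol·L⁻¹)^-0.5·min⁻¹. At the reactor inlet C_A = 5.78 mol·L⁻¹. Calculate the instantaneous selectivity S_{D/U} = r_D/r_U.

S_{D/U} = r_D/r_U = (k₁·C_A^2)/(k₂·C_A^1.5) = (k₁/k₂)·C_A^0.5.
= (7.40×5.780^2) / (2.38×5.780^1.5) = 247.2/33.07 = 7.48.

7.48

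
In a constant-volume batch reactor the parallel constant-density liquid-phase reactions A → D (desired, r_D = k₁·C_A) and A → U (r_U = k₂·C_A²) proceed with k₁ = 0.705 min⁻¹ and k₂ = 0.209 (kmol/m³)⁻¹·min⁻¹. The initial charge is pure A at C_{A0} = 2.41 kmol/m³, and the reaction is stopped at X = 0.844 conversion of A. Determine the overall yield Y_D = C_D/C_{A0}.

C_A = C_{A0}(1−X) = 0.3760 kmol/m³.
Along a PFR/batch, dC_D/dC_A = −r_D/(r_D+r_U) = −k₁/(k₁+k₂·C_A).
Integrating from C_{A0} to C_A: C_D = (0.705/0.209)·ln[(0.705+0.209·2.41)/(0.705+0.209·0.376)] = 3.373·ln(1.209/0.7836) = 1.462 kmol/m³.
Y_D = C_D/C_{A0} = 1.462/2.41 = 0.607.

0.607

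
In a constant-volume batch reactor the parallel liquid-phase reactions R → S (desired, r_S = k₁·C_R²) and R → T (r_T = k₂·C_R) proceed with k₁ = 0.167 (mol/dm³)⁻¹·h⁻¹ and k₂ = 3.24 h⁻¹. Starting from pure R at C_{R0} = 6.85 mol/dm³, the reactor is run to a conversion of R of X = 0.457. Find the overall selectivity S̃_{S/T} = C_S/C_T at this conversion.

0.271

C_R = C_{R0}(1−X) = 3.720 mol/dm³.
Along a PFR/batch, dC_T/dC_R = −r_T/(r_S+r_T) = −k₂/(k₂+k₁·C_R).
Integrating from C_{R0} to C_R: C_T = (3.24/0.167)·ln[(3.24+0.167·6.85)/(3.24+0.167·3.72)] = 19.40·ln(4.384/3.861) = 2.464 mol/dm³.
Then C_S = (C_{R0}−C_R) − C_T = 3.130 − 2.464 = 0.6669 mol/dm³.
S̃_{S/T} = C_S/C_T = 0.6669/2.464 = 0.271.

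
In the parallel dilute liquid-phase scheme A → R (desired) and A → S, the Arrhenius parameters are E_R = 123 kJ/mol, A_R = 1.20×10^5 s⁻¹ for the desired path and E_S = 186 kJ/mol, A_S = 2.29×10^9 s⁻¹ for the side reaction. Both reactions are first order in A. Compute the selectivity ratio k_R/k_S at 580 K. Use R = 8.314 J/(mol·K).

k_R/k_S = (A_R/A_S)·exp[−(E_R−E_S)/(RT)] = (A_R/A_S)·exp[(E_S−E_R)/(RT)].
(E_S−E_R)/(RT) = (186−123)×10³/(8.314×580) = 63000/4822 = 13.06.
k_R/k_S = (1.20×10^5/2.29×10^9)·exp(13.06) = 5.240×10^-5 × 4.720×10^5 = 24.7.

24.7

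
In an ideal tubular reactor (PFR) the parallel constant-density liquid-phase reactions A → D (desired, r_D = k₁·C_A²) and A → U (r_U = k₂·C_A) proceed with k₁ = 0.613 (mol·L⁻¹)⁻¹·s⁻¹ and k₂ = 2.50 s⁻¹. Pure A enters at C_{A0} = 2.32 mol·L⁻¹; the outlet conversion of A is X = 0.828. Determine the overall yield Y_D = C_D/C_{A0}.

C_A = C_{A0}(1−X) = 0.3990 mol·L⁻¹.
Along a PFR/batch, dC_U/dC_A = −r_U/(r_D+r_U) = −k₂/(k₂+k₁·C_A).
Integrating from C_{A0} to C_A: C_U = (2.50/0.613)·ln[(2.50+0.613·2.32)/(2.50+0.613·0.399)] = 4.078·ln(3.922/2.745) = 1.456 mol·L⁻¹.
Then C_D = (C_{A0}−C_A) − C_U = 1.921 − 1.456 = 0.4650 mol·L⁻¹.
Y_D = C_D/C_{A0} = 0.4650/2.32 = 0.200.

0.200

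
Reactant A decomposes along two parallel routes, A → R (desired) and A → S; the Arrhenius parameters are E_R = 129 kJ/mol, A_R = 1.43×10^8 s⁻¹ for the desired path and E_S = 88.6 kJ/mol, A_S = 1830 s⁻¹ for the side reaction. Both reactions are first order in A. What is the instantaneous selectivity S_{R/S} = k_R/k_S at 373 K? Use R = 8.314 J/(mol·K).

With equal orders, S_{R/S} = k_R/k_S = (A_R/A_S)·exp[(E_S−E_R)/(RT)].
(E_S−E_R)/(RT) = (88.6−129)×10³/(8.314×373) = -40400/3101 = -13.03.
k_R/k_S = (1.43×10^8/1830)·exp(-13.03) = 78142 × 2.199×10^-6 = 0.172.

0.172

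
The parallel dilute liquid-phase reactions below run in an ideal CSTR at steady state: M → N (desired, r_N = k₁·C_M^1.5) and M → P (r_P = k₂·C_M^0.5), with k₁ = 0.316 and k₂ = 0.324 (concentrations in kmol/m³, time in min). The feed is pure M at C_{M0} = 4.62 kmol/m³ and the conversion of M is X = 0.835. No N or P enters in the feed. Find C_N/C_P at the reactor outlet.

Exit C_M = C_{M0}(1−X) = 4.62×0.165 = 0.7623 kmol/m³.
Rates in a CSTR are evaluated at the outlet concentration: r_N = 0.316×0.7623^1.5 = 0.2103, r_P = 0.324×0.7623^0.5 = 0.2829.
Overall selectivity = C_N/C_P = r_Nτ/(r_Pτ) = r_N/r_P = 0.743.

0.743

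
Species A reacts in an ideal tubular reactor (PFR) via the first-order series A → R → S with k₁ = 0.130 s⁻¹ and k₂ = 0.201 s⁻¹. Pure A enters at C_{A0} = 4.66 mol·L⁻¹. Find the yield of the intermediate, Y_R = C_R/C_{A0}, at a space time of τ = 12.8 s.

0.207

The intermediate concentration in a first-order A→B→C sequence is C_R = k₁C_{A0}(e^(−k₁τ) − e^(−k₂τ))/(k₂−k₁).
e^(−k₁τ) = e^(−0.130×12.8) = e^(−1.664) = 0.1894; e^(−k₂τ) = e^(−2.573) = 0.07632.
C_R = 0.130×4.66/(0.201−0.130) × (0.1894−0.07632) = 8.532×0.1131 = 0.9647 mol·L⁻¹.
Y_R = C_R/C_{A0} = 0.9647/4.66 = 0.207.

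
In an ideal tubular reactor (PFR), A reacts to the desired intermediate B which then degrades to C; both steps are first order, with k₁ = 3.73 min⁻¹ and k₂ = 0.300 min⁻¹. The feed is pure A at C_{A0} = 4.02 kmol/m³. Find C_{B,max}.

At the optimum, C_{B,max}/C_{A0} = (k₁/k₂)^[k₂/(k₂−k₁)].
= (3.73/0.300)^(0.300/(0.300−3.73)) = (12.43)^(-0.08746) = 0.8022.
C_{B,max} = 0.8022×4.02 = 3.22 kmol/m³.

3.22 kmol/m³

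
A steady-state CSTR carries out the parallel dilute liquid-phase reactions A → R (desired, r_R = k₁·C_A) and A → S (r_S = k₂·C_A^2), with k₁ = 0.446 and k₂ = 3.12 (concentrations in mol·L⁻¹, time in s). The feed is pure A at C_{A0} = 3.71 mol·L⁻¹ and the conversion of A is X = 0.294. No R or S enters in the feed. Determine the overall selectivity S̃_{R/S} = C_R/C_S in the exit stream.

Exit C_A = C_{A0}(1−X) = 3.71×0.706 = 2.619 mol·L⁻¹.
A CSTR operates uniformly at the exit composition, giving r_R = 1.168 and r_S = 21.40 (each k·C_A^n at C_A = 2.619).
Overall selectivity = C_R/C_S = r_Rτ/(r_Sτ) = r_R/r_S = 0.0546.

0.0546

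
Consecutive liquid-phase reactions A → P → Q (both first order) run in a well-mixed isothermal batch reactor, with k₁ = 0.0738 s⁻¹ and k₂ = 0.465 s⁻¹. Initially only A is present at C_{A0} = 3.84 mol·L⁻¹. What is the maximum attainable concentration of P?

0.431 mol·L⁻¹

For a first-order series the maximum intermediate yield is C_{P,max}/C_{A0} = (k₁/k₂)^[k₂/(k₂−k₁)].
= (0.0738/0.465)^(0.465/(0.465−0.0738)) = (0.1587)^(1.189) = 0.1121.
C_{P,max} = 0.1121×3.84 = 0.431 mol·L⁻¹.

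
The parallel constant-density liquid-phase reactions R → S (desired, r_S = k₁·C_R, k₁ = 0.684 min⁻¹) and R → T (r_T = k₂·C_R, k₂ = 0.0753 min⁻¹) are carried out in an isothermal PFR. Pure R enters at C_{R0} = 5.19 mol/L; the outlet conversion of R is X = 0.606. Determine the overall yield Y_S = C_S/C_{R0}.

0.546

C_R = C_{R0}(1−X) = 2.045 mol/L.
Both paths are first order in R, so the instantaneous fraction to S is constant: dC_S/d(−C_R) = k₁/(k₁+k₂) = 0.9008.
C_S = 0.9008·(C_{R0}−C_R) = 0.9008×3.145 = 2.83 mol/L.
Y_S = C_S/C_{R0} = 2.833/5.19 = 0.546.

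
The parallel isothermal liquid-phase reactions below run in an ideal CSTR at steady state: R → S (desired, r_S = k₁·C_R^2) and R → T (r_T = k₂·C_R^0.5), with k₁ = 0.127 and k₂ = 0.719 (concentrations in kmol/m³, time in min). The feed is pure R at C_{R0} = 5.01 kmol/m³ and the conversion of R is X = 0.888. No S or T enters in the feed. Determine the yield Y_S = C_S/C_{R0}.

0.0614

Exit C_R = C_{R0}(1−X) = 5.01×0.112 = 0.5611 kmol/m³.
Rates in a CSTR are evaluated at the outlet concentration: r_S = 0.127×0.5611^2 = 0.03999, r_T = 0.719×0.5611^0.5 = 0.5386.
Fraction of consumed R going to S: r_S/(r_S+r_T) = 0.06911.
C_S = 0.06911·C_{R0}·X = 0.06911×5.01×0.888 = 0.307 kmol/m³; Y_S = C_S/C_{R0} = 0.0614.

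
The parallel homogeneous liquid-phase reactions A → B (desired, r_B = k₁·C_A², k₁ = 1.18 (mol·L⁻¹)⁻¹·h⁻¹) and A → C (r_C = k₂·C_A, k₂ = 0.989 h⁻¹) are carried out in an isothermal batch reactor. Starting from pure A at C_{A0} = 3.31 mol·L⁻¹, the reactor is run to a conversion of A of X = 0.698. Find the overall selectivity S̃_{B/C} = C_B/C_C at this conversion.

2.39

C_A = C_{A0}(1−X) = 0.9996 mol·L⁻¹.
Along a PFR/batch, dC_C/dC_A = −r_C/(r_B+r_C) = −k₂/(k₂+k₁·C_A).
Integrating from C_{A0} to C_A: C_C = (0.989/1.18)·ln[(0.989+1.18·3.31)/(0.989+1.18·1.000)] = 0.8381·ln(4.895/2.169) = 0.6823 mol·L⁻¹.
Then C_B = (C_{A0}−C_A) − C_C = 2.310 − 0.6823 = 1.628 mol·L⁻¹.
S̃_{B/C} = C_B/C_C = 1.628/0.6823 = 2.39.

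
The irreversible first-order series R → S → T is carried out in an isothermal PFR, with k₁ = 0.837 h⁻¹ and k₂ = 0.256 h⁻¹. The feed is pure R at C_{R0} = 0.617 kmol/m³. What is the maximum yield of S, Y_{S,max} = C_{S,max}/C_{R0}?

0.593

At the optimum, C_{S,max}/C_{R0} = (k₁/k₂)^[k₂/(k₂−k₁)].
= (0.837/0.256)^(0.256/(0.256−0.837)) = (3.270)^(-0.4406) = 0.5933.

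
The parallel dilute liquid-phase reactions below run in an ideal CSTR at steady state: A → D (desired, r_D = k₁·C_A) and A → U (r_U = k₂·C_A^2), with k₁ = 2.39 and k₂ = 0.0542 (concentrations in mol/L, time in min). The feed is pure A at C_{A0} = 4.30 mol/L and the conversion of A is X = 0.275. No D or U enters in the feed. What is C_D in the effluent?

Exit C_A = C_{A0}(1−X) = 4.30×0.725 = 3.117 mol/L.
In a CSTR the entire volume is at exit conditions, so r_D = 2.39×3.117 = 7.451 and r_U = 0.0542×3.117^2 = 0.5268.
Fraction of consumed A going to D: r_D/(r_D+r_U) = 0.9340.
C_D = 0.9340·C_{A0}·X = 0.9340×4.30×0.275 = 1.10 mol/L.

1.10 mol/L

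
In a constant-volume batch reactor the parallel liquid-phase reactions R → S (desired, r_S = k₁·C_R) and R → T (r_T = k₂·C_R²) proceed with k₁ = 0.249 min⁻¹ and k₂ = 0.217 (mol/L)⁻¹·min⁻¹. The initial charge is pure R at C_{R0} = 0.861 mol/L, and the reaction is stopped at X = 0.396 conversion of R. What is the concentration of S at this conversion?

0.213 mol/L

C_R = C_{R0}(1−X) = 0.5200 mol/L.
Along a PFR/batch, dC_S/dC_R = −r_S/(r_S+r_T) = −k₁/(k₁+k₂·C_R).
Integrating from C_{R0} to C_R: C_S = (0.249/0.217)·ln[(0.249+0.217·0.861)/(0.249+0.217·0.520)] = 1.147·ln(0.4358/0.3618) = 0.2135 mol/L.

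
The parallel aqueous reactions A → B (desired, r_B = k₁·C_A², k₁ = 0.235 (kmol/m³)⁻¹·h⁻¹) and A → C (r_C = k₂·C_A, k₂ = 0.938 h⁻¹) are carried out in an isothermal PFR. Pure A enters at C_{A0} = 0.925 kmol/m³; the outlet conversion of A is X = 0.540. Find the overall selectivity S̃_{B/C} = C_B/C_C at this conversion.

0.168

C_A = C_{A0}(1−X) = 0.4255 kmol/m³.
Along a PFR/batch, dC_C/dC_A = −r_C/(r_B+r_C) = −k₂/(k₂+k₁·C_A).
Integrating from C_{A0} to C_A: C_C = (0.938/0.235)·ln[(0.938+0.235·0.925)/(0.938+0.235·0.425)] = 3.991·ln(1.155/1.038) = 0.4276 kmol/m³.
Then C_B = (C_{A0}−C_A) − C_C = 0.4995 − 0.4276 = 0.07187 kmol/m³.
S̃_{B/C} = C_B/C_C = 0.07187/0.4276 = 0.168.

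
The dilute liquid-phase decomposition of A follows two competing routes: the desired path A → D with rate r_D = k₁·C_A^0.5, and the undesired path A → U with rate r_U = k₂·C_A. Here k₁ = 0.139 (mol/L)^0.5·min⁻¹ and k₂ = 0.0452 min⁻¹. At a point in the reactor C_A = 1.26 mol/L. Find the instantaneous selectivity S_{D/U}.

2.74

S_{D/U} = r_D/r_U = (k₁·C_A^0.5)/(k₂·C_A) = (k₁/k₂)·C_A^-0.5.
= (0.139×1.260^0.5) / (0.0452×1.260) = 0.1560/0.05695 = 2.74.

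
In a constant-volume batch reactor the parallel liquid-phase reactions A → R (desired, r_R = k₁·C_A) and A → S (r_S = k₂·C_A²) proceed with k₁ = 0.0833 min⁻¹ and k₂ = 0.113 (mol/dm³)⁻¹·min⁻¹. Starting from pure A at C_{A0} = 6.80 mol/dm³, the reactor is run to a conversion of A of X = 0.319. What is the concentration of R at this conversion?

0.250 mol/dm³

C_A = C_{A0}(1−X) = 4.631 mol/dm³.
Along a PFR/batch, dC_R/dC_A = −r_R/(r_R+r_S) = −k₁/(k₁+k₂·C_A).
Integrating from C_{A0} to C_A: C_R = (0.0833/0.113)·ln[(0.0833+0.113·6.80)/(0.0833+0.113·4.63)] = 0.7372·ln(0.8517/0.6066) = 0.2502 mol/dm³.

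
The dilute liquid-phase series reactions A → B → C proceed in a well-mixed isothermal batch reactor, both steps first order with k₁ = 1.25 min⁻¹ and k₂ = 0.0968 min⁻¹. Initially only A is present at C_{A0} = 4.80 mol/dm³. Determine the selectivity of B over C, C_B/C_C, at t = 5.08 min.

1.96

For first-order series with pure A initially, C_B(t) = k₁C_{A0}/(k₂−k₁)·(e^(−k₁t) − e^(−k₂t)).
e^(−k₁t) = e^(−1.25×5.08) = e^(−6.350) = 0.001747; e^(−k₂t) = e^(−0.4917) = 0.6116.
C_B = 1.25×4.80/(0.0968−1.25) × (0.001747−0.6116) = (-5.203)×(-0.6098) = 3.173 mol/dm³.
C_A = C_{A0}e^(−k₁t) = 0.008384 mol/dm³, so C_C = C_{A0}−C_A−C_B = 1.619 mol/dm³; C_B/C_C = 1.96.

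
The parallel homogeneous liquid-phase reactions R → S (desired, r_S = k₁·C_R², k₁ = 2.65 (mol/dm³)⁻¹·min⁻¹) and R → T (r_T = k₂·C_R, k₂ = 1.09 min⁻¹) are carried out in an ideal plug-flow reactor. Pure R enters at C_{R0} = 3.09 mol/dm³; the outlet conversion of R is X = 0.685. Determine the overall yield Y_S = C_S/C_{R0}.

0.562

C_R = C_{R0}(1−X) = 0.9733 mol/dm³.
Along a PFR/batch, dC_T/dC_R = −r_T/(r_S+r_T) = −k₂/(k₂+k₁·C_R).
Integrating from C_{R0} to C_R: C_T = (1.09/2.65)·ln[(1.09+2.65·3.09)/(1.09+2.65·0.973)] = 0.4113·ln(9.278/3.669) = 0.3816 mol/dm³.
Then C_S = (C_{R0}−C_R) − C_T = 2.117 − 0.3816 = 1.735 mol/dm³.
Y_S = C_S/C_{R0} = 1.735/3.09 = 0.562.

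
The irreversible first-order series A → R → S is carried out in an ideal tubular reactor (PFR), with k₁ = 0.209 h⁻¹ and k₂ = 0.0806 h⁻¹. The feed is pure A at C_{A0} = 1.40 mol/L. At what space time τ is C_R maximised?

Setting dC_R/dτ = 0 gives τ_opt = ln(k₂/k₁)/(k₂−k₁).
= ln(0.0806/0.209)/(0.0806−0.209) = ln(0.3856)/-0.1284 = -0.9528/-0.1284 = 7.42 h.

7.42 h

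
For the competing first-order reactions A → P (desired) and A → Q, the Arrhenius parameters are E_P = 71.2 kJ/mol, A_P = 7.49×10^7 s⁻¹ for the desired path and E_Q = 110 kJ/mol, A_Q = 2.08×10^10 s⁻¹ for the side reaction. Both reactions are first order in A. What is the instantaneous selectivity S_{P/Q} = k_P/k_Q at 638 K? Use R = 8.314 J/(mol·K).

5.41

With equal orders, S_{P/Q} = k_P/k_Q = (A_P/A_Q)·exp[(E_Q−E_P)/(RT)].
(E_Q−E_P)/(RT) = (110−71.2)×10³/(8.314×638) = 38800/5304 = 7.315.
k_P/k_Q = (7.49×10^7/2.08×10^10)·exp(7.315) = 0.003601 × 1502 = 5.41.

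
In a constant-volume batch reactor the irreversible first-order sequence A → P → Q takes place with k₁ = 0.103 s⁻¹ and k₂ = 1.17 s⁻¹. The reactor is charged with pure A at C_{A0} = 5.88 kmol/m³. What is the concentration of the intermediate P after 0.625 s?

0.259 kmol/m³

For first-order series with pure A initially, C_P(t) = k₁C_{A0}/(k₂−k₁)·(e^(−k₁t) − e^(−k₂t)).
e^(−k₁t) = e^(−0.103×0.625) = e^(−0.06438) = 0.9377; e^(−k₂t) = e^(−0.7312) = 0.4813.
C_P = 0.103×5.88/(1.17−0.103) × (0.9377−0.4813) = 0.5676×0.4563 = 0.2590 kmol/m³.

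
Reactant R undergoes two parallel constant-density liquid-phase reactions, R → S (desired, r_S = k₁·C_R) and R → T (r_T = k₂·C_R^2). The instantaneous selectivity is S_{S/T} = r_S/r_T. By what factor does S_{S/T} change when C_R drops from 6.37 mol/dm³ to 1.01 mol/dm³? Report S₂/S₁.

6.31

S_{S/T} = (k₁/k₂)·C_R⁻¹, so S₂/S₁ = (C_{R,2}/C_{R,1})⁻¹.
= 6.37/1.01 = 6.31.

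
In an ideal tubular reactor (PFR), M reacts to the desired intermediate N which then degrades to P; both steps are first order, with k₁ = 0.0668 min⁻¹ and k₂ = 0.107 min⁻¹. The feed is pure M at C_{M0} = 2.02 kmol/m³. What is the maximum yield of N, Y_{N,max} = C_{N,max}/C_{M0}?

0.285

At the optimum, C_{N,max}/C_{M0} = (k₁/k₂)^[k₂/(k₂−k₁)].
= (0.0668/0.107)^(0.107/(0.107−0.0668)) = (0.6243)^(2.662) = 0.2854.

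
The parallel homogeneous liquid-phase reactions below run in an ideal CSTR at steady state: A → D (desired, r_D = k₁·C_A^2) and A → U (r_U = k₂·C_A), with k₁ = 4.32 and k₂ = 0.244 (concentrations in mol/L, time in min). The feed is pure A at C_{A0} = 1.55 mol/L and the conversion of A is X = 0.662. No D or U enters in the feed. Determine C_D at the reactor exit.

0.926 mol/L

Exit C_A = C_{A0}(1−X) = 1.55×0.338 = 0.5239 mol/L.
In a CSTR the entire volume is at exit conditions, so r_D = 4.32×0.5239^2 = 1.186 and r_U = 0.244×0.5239 = 0.1278.
Fraction of consumed A going to D: r_D/(r_D+r_U) = 0.9027.
C_D = 0.9027·C_{A0}·X = 0.9027×1.55×0.662 = 0.926 mol/L.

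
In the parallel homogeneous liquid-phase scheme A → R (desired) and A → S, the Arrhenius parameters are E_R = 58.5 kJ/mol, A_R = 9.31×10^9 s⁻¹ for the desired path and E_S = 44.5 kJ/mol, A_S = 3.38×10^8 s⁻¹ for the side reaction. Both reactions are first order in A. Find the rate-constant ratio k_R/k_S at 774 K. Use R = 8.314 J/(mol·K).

Since both paths have the same order in A, the concentration cancels and S_{R/S} = k_R/k_S = (A_R/A_S)·exp[(E_S−E_R)/(RT)].
(E_S−E_R)/(RT) = (44.5−58.5)×10³/(8.314×774) = -14000/6435 = -2.176.
k_R/k_S = (9.31×10^9/3.38×10^8)·exp(-2.176) = 27.54 × 0.1135 = 3.13.
Since E_R > E_S, raising the temperature improves selectivity toward R.

3.13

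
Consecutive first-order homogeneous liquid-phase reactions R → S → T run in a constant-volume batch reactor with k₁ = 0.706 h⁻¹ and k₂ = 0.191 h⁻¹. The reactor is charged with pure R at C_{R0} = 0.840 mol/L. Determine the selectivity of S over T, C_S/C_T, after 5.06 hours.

For first-order series with pure R initially, C_S(t) = k₁C_{R0}/(k₂−k₁)·(e^(−k₁t) − e^(−k₂t)).
e^(−k₁t) = e^(−0.706×5.06) = e^(−3.572) = 0.02809; e^(−k₂t) = e^(−0.9665) = 0.3804.
C_S = 0.706×0.840/(0.191−0.706) × (0.02809−0.3804) = (-1.152)×(-0.3523) = 0.4057 mol/L.
C_R = C_{R0}e^(−k₁t) = 0.02360 mol/L, so C_T = C_{R0}−C_R−C_S = 0.4107 mol/L; C_S/C_T = 0.988.

0.988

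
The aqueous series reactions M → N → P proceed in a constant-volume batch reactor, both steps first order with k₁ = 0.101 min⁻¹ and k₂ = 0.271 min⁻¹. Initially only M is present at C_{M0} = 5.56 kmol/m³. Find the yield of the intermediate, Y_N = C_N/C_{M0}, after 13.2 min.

The intermediate concentration in a first-order A→B→C sequence is C_N = k₁C_{M0}(e^(−k₁t) − e^(−k₂t))/(k₂−k₁).
e^(−k₁t) = e^(−0.101×13.2) = e^(−1.333) = 0.2636; e^(−k₂t) = e^(−3.577) = 0.02795.
C_N = 0.101×5.56/(0.271−0.101) × (0.2636−0.02795) = 3.303×0.2357 = 0.7785 kmol/m³.
Y_N = C_N/C_{M0} = 0.7785/5.56 = 0.140.

0.140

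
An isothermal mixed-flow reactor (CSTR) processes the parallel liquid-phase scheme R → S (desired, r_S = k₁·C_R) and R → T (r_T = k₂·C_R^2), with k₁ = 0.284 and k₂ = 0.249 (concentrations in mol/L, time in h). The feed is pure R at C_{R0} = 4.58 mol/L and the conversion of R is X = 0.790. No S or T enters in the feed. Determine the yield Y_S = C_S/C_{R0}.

Exit C_R = C_{R0}(1−X) = 4.58×0.210 = 0.9618 mol/L.
Rates in a CSTR are evaluated at the outlet concentration: r_S = 0.284×0.9618 = 0.2732, r_T = 0.249×0.9618^2 = 0.2303.
Fraction of consumed R going to S: r_S/(r_S+r_T) = 0.5425.
C_S = 0.5425·C_{R0}·X = 0.5425×4.58×0.790 = 1.96 mol/L; Y_S = C_S/C_{R0} = 0.429.

0.429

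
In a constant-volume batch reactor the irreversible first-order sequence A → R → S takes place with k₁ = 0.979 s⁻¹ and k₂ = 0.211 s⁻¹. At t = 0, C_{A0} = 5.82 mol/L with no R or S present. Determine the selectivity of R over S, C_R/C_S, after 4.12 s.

1.09

The intermediate concentration in a first-order A→B→C sequence is C_R = k₁C_{A0}(e^(−k₁t) − e^(−k₂t))/(k₂−k₁).
e^(−k₁t) = e^(−0.979×4.12) = e^(−4.033) = 0.01771; e^(−k₂t) = e^(−0.8693) = 0.4192.
C_R = 0.979×5.82/(0.211−0.979) × (0.01771−0.4192) = (-7.419)×(-0.4015) = 2.979 mol/L.
C_A = C_{A0}e^(−k₁t) = 0.1031 mol/L, so C_S = C_{A0}−C_A−C_R = 2.738 mol/L; C_R/C_S = 1.09.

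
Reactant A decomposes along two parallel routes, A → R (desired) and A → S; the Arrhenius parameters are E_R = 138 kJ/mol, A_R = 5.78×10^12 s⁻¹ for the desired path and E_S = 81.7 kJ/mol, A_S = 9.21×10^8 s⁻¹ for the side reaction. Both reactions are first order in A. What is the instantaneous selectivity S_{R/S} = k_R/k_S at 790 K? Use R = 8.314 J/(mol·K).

1.19

With equal orders, S_{R/S} = k_R/k_S = (A_R/A_S)·exp[(E_S−E_R)/(RT)].
(E_S−E_R)/(RT) = (81.7−138)×10³/(8.314×790) = -56300/6568 = -8.572.
k_R/k_S = (5.78×10^12/9.21×10^8)·exp(-8.572) = 6276 × 1.894×10^-4 = 1.19.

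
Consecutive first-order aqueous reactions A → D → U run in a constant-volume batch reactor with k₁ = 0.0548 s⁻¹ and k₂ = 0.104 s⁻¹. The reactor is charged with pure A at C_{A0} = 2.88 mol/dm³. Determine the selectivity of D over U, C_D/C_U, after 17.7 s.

0.654

For first-order series with pure A initially, C_D(t) = k₁C_{A0}/(k₂−k₁)·(e^(−k₁t) − e^(−k₂t)).
e^(−k₁t) = e^(−0.0548×17.7) = e^(−0.9700) = 0.3791; e^(−k₂t) = e^(−1.841) = 0.1587.
C_D = 0.0548×2.88/(0.104−0.0548) × (0.3791−0.1587) = 3.208×0.2204 = 0.7070 mol/dm³.
C_A = C_{A0}e^(−k₁t) = 1.092 mol/dm³, so C_U = C_{A0}−C_A−C_D = 1.081 mol/dm³; C_D/C_U = 0.654.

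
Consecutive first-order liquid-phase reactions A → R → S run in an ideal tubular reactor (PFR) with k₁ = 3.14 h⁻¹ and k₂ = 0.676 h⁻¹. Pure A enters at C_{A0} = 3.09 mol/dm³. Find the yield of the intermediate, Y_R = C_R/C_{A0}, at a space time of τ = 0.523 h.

The intermediate concentration in a first-order A→B→C sequence is C_R = k₁C_{A0}(e^(−k₁τ) − e^(−k₂τ))/(k₂−k₁).
e^(−k₁τ) = e^(−3.14×0.523) = e^(−1.642) = 0.1935; e^(−k₂τ) = e^(−0.3535) = 0.7022.
C_R = 3.14×3.09/(0.676−3.14) × (0.1935−0.7022) = (-3.938)×(-0.5086) = 2.003 mol/dm³.
Y_R = C_R/C_{A0} = 2.003/3.09 = 0.648.

0.648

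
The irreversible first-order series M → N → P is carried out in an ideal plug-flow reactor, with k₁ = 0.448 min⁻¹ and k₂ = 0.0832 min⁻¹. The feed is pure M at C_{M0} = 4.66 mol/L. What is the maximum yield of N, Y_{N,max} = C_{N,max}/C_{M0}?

0.681

For a first-order series the maximum intermediate yield is C_{N,max}/C_{M0} = (k₁/k₂)^[k₂/(k₂−k₁)].
= (0.448/0.0832)^(0.0832/(0.0832−0.448)) = (5.385)^(-0.2281) = 0.6812.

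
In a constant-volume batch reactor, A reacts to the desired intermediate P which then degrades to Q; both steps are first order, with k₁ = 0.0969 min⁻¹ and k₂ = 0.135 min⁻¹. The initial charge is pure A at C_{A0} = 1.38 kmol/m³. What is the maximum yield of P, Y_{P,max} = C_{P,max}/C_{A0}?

Evaluating C_P at t_opt = ln(k₂/k₁)/(k₂−k₁) gives C_{P,max}/C_{A0} = (k₁/k₂)^[k₂/(k₂−k₁)].
= (0.0969/0.135)^(0.135/(0.135−0.0969)) = (0.7178)^(3.543) = 0.3088.

0.309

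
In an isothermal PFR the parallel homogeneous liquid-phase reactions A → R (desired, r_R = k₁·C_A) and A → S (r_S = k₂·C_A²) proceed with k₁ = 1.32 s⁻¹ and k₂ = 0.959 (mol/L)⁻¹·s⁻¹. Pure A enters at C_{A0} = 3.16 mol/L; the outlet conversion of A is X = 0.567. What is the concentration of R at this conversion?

C_A = C_{A0}(1−X) = 1.368 mol/L.
Along a PFR/batch, dC_R/dC_A = −r_R/(r_R+r_S) = −k₁/(k₁+k₂·C_A).
Integrating from C_{A0} to C_A: C_R = (1.32/0.959)·ln[(1.32+0.959·3.16)/(1.32+0.959·1.37)] = 1.376·ln(4.350/2.632) = 0.6916 mol/L.

0.692 mol/L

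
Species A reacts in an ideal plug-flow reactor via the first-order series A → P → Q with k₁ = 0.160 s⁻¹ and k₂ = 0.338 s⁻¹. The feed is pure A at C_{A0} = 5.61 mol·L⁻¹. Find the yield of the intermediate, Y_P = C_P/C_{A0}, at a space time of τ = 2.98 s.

Solving the coupled first-order balances gives C_P(τ) = [k₁/(k₂−k₁)]·C_{A0}·(e^(−k₁τ) − e^(−k₂τ)).
e^(−k₁τ) = e^(−0.160×2.98) = e^(−0.4768) = 0.6208; e^(−k₂τ) = e^(−1.007) = 0.3652.
C_P = 0.160×5.61/(0.338−0.160) × (0.6208−0.3652) = 5.043×0.2555 = 1.289 mol·L⁻¹.
Y_P = C_P/C_{A0} = 1.289/5.61 = 0.230.

0.230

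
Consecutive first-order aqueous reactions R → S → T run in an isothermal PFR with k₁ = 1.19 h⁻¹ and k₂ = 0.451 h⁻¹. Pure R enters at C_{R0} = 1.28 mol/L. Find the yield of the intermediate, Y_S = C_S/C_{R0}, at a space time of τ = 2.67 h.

0.416

The intermediate concentration in a first-order A→B→C sequence is C_S = k₁C_{R0}(e^(−k₁τ) − e^(−k₂τ))/(k₂−k₁).
e^(−k₁τ) = e^(−1.19×2.67) = e^(−3.177) = 0.04170; e^(−k₂τ) = e^(−1.204) = 0.2999.
C_S = 1.19×1.28/(0.451−1.19) × (0.04170−0.2999) = (-2.061)×(-0.2582) = 0.5323 mol/L.
Y_S = C_S/C_{R0} = 0.5323/1.28 = 0.416.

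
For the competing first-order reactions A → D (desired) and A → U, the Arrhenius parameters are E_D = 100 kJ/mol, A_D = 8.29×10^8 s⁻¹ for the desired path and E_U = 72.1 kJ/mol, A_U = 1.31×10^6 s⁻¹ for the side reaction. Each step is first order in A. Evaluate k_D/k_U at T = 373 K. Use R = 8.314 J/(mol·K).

With equal orders, S_{D/U} = k_D/k_U = (A_D/A_U)·exp[(E_U−E_D)/(RT)].
(E_U−E_D)/(RT) = (72.1−100)×10³/(8.314×373) = -27900/3101 = -8.997.
k_D/k_U = (8.29×10^8/1.31×10^6)·exp(-8.997) = 632.8 × 1.238×10^-4 = 0.0784.
Since E_D > E_U, raising the temperature improves selectivity toward D.

0.0784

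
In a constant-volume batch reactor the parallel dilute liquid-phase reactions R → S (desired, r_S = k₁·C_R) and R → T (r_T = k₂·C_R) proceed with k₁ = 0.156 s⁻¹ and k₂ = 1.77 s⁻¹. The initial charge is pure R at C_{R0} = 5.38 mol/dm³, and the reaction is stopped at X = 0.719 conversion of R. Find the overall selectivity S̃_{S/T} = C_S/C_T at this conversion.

0.0881

C_R = C_{R0}(1−X) = 1.512 mol/dm³.
Both paths are first order in R, so the instantaneous fraction to S is constant: dC_S/d(−C_R) = k₁/(k₁+k₂) = 0.08100.
C_S = 0.08100·(C_{R0}−C_R) = 0.08100×3.868 = 0.313 mol/dm³.
C_T = (C_{R0}−C_R)−C_S = 3.555 mol/dm³; S̃_{S/T} = 0.3133/3.555 = 0.0881.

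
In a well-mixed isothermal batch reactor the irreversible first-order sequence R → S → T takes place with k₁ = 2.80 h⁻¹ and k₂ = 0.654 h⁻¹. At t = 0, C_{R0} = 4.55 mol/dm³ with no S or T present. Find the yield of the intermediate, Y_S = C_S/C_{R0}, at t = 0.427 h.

Solving the coupled first-order balances gives C_S(t) = [k₁/(k₂−k₁)]·C_{R0}·(e^(−k₁t) − e^(−k₂t)).
e^(−k₁t) = e^(−2.80×0.427) = e^(−1.196) = 0.3025; e^(−k₂t) = e^(−0.2793) = 0.7563.
C_S = 2.80×4.55/(0.654−2.80) × (0.3025−0.7563) = (-5.937)×(-0.4538) = 2.694 mol/dm³.
Y_S = C_S/C_{R0} = 2.694/4.55 = 0.592.

0.592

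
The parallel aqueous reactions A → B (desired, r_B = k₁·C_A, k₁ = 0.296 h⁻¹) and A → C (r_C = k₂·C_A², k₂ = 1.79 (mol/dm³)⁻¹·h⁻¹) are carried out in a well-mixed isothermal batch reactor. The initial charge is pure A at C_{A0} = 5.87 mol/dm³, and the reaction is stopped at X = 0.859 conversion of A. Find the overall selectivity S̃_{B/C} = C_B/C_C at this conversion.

0.0629

C_A = C_{A0}(1−X) = 0.8277 mol/dm³.
Along a PFR/batch, dC_B/dC_A = −r_B/(r_B+r_C) = −k₁/(k₁+k₂·C_A).
Integrating from C_{A0} to C_A: C_B = (0.296/1.79)·ln[(0.296+1.79·5.87)/(0.296+1.79·0.828)] = 0.1654·ln(10.80/1.778) = 0.2984 mol/dm³.
C_C = (C_{A0}−C_A)−C_B = 4.744 mol/dm³; S̃_{B/C} = 0.2984/4.744 = 0.0629.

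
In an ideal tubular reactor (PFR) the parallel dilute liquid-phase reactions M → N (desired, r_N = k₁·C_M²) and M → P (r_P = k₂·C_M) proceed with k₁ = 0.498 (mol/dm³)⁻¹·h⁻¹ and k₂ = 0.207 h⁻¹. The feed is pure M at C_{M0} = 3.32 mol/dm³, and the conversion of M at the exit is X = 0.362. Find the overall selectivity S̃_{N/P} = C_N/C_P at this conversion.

C_M = C_{M0}(1−X) = 2.118 mol/dm³.
Along a PFR/batch, dC_P/dC_M = −r_P/(r_N+r_P) = −k₂/(k₂+k₁·C_M).
Integrating from C_{M0} to C_M: C_P = (0.207/0.498)·ln[(0.207+0.498·3.32)/(0.207+0.498·2.12)] = 0.4157·ln(1.860/1.262) = 0.1614 mol/dm³.
Then C_N = (C_{M0}−C_M) − C_P = 1.202 − 0.1614 = 1.040 mol/dm³.
S̃_{N/P} = C_N/C_P = 1.040/0.1614 = 6.45.

6.45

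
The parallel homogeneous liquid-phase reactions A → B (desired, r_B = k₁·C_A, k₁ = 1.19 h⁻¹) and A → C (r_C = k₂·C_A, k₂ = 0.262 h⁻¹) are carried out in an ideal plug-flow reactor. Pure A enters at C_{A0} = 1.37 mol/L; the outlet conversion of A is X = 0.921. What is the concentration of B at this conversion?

C_A = C_{A0}(1−X) = 0.1082 mol/L.
Both paths are first order in A, so the instantaneous fraction to B is constant: dC_B/d(−C_A) = k₁/(k₁+k₂) = 0.8196.
C_B = 0.8196·(C_{A0}−C_A) = 0.8196×1.262 = 1.03 mol/L.

1.03 mol/L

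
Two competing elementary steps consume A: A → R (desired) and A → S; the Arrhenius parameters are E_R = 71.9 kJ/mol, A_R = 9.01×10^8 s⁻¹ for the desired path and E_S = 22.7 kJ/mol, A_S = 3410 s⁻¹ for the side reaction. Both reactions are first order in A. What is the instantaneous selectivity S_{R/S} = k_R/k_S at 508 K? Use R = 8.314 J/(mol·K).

2.31

With equal orders, S_{R/S} = k_R/k_S = (A_R/A_S)·exp[(E_S−E_R)/(RT)].
(E_S−E_R)/(RT) = (22.7−71.9)×10³/(8.314×508) = -49200/4224 = -11.65.
k_R/k_S = (9.01×10^8/3410)·exp(-11.65) = 2.642×10^5 × 8.727×10^-6 = 2.31.
Since E_R > E_S, raising the temperature improves selectivity toward R.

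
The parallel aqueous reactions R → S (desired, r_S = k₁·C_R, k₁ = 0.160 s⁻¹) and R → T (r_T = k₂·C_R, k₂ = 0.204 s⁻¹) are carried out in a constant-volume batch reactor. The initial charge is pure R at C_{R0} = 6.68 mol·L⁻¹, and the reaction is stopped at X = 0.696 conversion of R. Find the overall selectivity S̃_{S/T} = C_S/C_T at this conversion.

C_R = C_{R0}(1−X) = 2.031 mol·L⁻¹.
Both paths are first order in R, so the instantaneous fraction to S is constant: dC_S/d(−C_R) = k₁/(k₁+k₂) = 0.4396.
C_S = 0.4396·(C_{R0}−C_R) = 0.4396×4.649 = 2.04 mol·L⁻¹.
C_T = (C_{R0}−C_R)−C_S = 2.606 mol·L⁻¹; S̃_{S/T} = 2.044/2.606 = 0.784.

0.784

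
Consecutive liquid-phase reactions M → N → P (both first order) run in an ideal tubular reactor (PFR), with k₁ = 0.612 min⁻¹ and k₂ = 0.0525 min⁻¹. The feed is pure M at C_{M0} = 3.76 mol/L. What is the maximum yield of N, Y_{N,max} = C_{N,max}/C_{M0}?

At the optimum, C_{N,max}/C_{M0} = (k₁/k₂)^[k₂/(k₂−k₁)].
= (0.612/0.0525)^(0.0525/(0.0525−0.612)) = (11.66)^(-0.09383) = 0.7942.

0.794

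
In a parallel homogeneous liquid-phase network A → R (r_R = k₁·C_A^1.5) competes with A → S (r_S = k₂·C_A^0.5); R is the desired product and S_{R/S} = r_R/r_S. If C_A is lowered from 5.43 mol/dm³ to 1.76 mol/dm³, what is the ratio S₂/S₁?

0.324

S_{R/S} = (k₁/k₂)·C_A, so S₂/S₁ = (C_{A,2}/C_{A,1}).
= 1.76/5.43 = 0.324.
Selectivity toward R falls as C_A falls — high-concentration operation is favoured.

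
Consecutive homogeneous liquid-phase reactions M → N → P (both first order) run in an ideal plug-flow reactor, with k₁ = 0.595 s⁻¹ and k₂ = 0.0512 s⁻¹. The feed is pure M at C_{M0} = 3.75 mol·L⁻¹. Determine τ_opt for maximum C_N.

4.51 s

Setting dC_N/dτ = 0 gives τ_opt = ln(k₂/k₁)/(k₂−k₁).
= ln(0.0512/0.595)/(0.0512−0.595) = ln(0.08605)/-0.5438 = -2.453/-0.5438 = 4.51 s.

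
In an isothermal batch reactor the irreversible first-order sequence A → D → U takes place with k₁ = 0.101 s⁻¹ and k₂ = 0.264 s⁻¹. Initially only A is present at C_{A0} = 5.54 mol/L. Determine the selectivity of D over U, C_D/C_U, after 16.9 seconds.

0.148

The intermediate concentration in a first-order A→B→C sequence is C_D = k₁C_{A0}(e^(−k₁t) − e^(−k₂t))/(k₂−k₁).
e^(−k₁t) = e^(−0.101×16.9) = e^(−1.707) = 0.1814; e^(−k₂t) = e^(−4.462) = 0.01154.
C_D = 0.101×5.54/(0.264−0.101) × (0.1814−0.01154) = 3.433×0.1699 = 0.5832 mol/L.
C_A = C_{A0}e^(−k₁t) = 1.005 mol/L, so C_U = C_{A0}−C_A−C_D = 3.952 mol/L; C_D/C_U = 0.148.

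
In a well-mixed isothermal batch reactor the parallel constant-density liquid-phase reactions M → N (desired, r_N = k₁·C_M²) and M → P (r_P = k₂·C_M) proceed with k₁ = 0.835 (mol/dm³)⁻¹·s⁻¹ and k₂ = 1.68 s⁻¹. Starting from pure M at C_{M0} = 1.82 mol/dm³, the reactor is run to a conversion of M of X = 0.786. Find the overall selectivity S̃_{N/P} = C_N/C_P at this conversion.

C_M = C_{M0}(1−X) = 0.3895 mol/dm³.
Along a PFR/batch, dC_P/dC_M = −r_P/(r_N+r_P) = −k₂/(k₂+k₁·C_M).
Integrating from C_{M0} to C_M: C_P = (1.68/0.835)·ln[(1.68+0.835·1.82)/(1.68+0.835·0.389)] = 2.012·ln(3.200/2.005) = 0.9402 mol/dm³.
Then C_N = (C_{M0}−C_M) − C_P = 1.431 − 0.9402 = 0.4903 mol/dm³.
S̃_{N/P} = C_N/C_P = 0.4903/0.9402 = 0.521.

0.521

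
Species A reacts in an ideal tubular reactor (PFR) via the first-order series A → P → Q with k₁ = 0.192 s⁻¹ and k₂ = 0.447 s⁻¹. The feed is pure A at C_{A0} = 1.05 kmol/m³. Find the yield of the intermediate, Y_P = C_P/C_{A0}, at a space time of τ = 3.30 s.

0.227

Solving the coupled first-order balances gives C_P(τ) = [k₁/(k₂−k₁)]·C_{A0}·(e^(−k₁τ) − e^(−k₂τ)).
e^(−k₁τ) = e^(−0.192×3.30) = e^(−0.6336) = 0.5307; e^(−k₂τ) = e^(−1.475) = 0.2288.
C_P = 0.192×1.05/(0.447−0.192) × (0.5307−0.2288) = 0.7906×0.3019 = 0.2387 kmol/m³.
Y_P = C_P/C_{A0} = 0.2387/1.05 = 0.227.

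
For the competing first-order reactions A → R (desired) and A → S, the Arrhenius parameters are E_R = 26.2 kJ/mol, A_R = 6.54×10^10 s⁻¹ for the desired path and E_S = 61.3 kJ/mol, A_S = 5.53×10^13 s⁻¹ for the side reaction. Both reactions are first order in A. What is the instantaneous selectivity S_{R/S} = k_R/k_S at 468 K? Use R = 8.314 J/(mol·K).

9.79

With equal orders, S_{R/S} = k_R/k_S = (A_R/A_S)·exp[(E_S−E_R)/(RT)].
(E_S−E_R)/(RT) = (61.3−26.2)×10³/(8.314×468) = 35100/3891 = 9.021.
k_R/k_S = (6.54×10^10/5.53×10^13)·exp(9.021) = 0.001183 × 8274 = 9.79.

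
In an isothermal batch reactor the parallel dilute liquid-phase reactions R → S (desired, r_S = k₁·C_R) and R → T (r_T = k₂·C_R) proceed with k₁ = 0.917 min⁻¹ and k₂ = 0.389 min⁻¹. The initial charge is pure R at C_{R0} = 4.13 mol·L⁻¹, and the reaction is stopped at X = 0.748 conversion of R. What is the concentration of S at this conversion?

C_R = C_{R0}(1−X) = 1.041 mol·L⁻¹.
Both paths are first order in R, so the instantaneous fraction to S is constant: dC_S/d(−C_R) = k₁/(k₁+k₂) = 0.7021.
C_S = 0.7021·(C_{R0}−C_R) = 0.7021×3.089 = 2.17 mol·L⁻¹.

2.17 mol·L⁻¹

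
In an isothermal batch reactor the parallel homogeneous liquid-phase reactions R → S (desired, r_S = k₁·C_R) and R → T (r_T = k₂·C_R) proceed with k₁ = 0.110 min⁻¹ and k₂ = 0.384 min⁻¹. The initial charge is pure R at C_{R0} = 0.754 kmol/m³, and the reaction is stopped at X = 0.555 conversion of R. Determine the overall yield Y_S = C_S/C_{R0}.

C_R = C_{R0}(1−X) = 0.3355 kmol/m³.
Both paths are first order in R, so the instantaneous fraction to S is constant: dC_S/d(−C_R) = k₁/(k₁+k₂) = 0.2227.
C_S = 0.2227·(C_{R0}−C_R) = 0.2227×0.4185 = 0.0932 kmol/m³.
Y_S = C_S/C_{R0} = 0.09318/0.754 = 0.124.

0.124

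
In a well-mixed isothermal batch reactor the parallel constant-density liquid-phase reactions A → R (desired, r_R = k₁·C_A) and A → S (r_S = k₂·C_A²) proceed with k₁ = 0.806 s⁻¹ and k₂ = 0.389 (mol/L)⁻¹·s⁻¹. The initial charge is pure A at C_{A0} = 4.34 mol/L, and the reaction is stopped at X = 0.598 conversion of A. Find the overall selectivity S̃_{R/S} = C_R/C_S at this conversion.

0.707

C_A = C_{A0}(1−X) = 1.745 mol/L.
Along a PFR/batch, dC_R/dC_A = −r_R/(r_R+r_S) = −k₁/(k₁+k₂·C_A).
Integrating from C_{A0} to C_A: C_R = (0.806/0.389)·ln[(0.806+0.389·4.34)/(0.806+0.389·1.74)] = 2.072·ln(2.494/1.485) = 1.075 mol/L.
C_S = (C_{A0}−C_A)−C_R = 1.520 mol/L; S̃_{R/S} = 1.075/1.520 = 0.707.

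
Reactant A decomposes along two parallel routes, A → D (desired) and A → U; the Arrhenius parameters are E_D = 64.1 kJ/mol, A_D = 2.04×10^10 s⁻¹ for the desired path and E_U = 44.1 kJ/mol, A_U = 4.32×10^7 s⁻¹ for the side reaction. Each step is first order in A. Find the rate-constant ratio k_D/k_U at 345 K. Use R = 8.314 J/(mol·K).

With equal orders, S_{D/U} = k_D/k_U = (A_D/A_U)·exp[(E_U−E_D)/(RT)].
(E_U−E_D)/(RT) = (44.1−64.1)×10³/(8.314×345) = -20000/2868 = -6.973.
k_D/k_U = (2.04×10^10/4.32×10^7)·exp(-6.973) = 472.2 × 9.371×10^-4 = 0.443.
Since E_D > E_U, raising the temperature improves selectivity toward D.

0.443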